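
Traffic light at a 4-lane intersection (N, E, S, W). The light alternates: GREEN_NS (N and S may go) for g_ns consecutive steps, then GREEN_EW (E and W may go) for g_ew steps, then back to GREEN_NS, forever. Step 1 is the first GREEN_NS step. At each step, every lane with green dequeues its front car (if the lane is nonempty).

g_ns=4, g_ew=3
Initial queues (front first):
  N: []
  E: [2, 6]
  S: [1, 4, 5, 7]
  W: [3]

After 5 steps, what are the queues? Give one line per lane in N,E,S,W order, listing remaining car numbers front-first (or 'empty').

Step 1 [NS]: N:empty,E:wait,S:car1-GO,W:wait | queues: N=0 E=2 S=3 W=1
Step 2 [NS]: N:empty,E:wait,S:car4-GO,W:wait | queues: N=0 E=2 S=2 W=1
Step 3 [NS]: N:empty,E:wait,S:car5-GO,W:wait | queues: N=0 E=2 S=1 W=1
Step 4 [NS]: N:empty,E:wait,S:car7-GO,W:wait | queues: N=0 E=2 S=0 W=1
Step 5 [EW]: N:wait,E:car2-GO,S:wait,W:car3-GO | queues: N=0 E=1 S=0 W=0

N: empty
E: 6
S: empty
W: empty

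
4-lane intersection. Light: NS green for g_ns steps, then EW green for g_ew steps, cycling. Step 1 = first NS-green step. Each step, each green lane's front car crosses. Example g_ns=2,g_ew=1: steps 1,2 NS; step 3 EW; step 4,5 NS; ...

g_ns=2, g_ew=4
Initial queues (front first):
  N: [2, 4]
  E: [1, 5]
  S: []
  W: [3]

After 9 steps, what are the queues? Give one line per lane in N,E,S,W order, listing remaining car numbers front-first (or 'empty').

Step 1 [NS]: N:car2-GO,E:wait,S:empty,W:wait | queues: N=1 E=2 S=0 W=1
Step 2 [NS]: N:car4-GO,E:wait,S:empty,W:wait | queues: N=0 E=2 S=0 W=1
Step 3 [EW]: N:wait,E:car1-GO,S:wait,W:car3-GO | queues: N=0 E=1 S=0 W=0
Step 4 [EW]: N:wait,E:car5-GO,S:wait,W:empty | queues: N=0 E=0 S=0 W=0

N: empty
E: empty
S: empty
W: empty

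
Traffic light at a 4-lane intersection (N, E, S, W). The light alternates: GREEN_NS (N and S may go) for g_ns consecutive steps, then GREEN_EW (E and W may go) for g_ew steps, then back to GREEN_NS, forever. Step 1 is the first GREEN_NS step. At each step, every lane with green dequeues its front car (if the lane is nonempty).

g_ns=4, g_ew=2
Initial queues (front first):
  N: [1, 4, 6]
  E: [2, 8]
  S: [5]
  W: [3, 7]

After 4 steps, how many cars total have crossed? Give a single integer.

Step 1 [NS]: N:car1-GO,E:wait,S:car5-GO,W:wait | queues: N=2 E=2 S=0 W=2
Step 2 [NS]: N:car4-GO,E:wait,S:empty,W:wait | queues: N=1 E=2 S=0 W=2
Step 3 [NS]: N:car6-GO,E:wait,S:empty,W:wait | queues: N=0 E=2 S=0 W=2
Step 4 [NS]: N:empty,E:wait,S:empty,W:wait | queues: N=0 E=2 S=0 W=2
Cars crossed by step 4: 4

Answer: 4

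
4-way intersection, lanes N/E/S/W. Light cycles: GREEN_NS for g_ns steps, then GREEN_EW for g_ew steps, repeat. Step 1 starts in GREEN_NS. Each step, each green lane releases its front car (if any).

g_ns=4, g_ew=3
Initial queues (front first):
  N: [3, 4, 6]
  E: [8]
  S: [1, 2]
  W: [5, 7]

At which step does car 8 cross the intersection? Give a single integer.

Step 1 [NS]: N:car3-GO,E:wait,S:car1-GO,W:wait | queues: N=2 E=1 S=1 W=2
Step 2 [NS]: N:car4-GO,E:wait,S:car2-GO,W:wait | queues: N=1 E=1 S=0 W=2
Step 3 [NS]: N:car6-GO,E:wait,S:empty,W:wait | queues: N=0 E=1 S=0 W=2
Step 4 [NS]: N:empty,E:wait,S:empty,W:wait | queues: N=0 E=1 S=0 W=2
Step 5 [EW]: N:wait,E:car8-GO,S:wait,W:car5-GO | queues: N=0 E=0 S=0 W=1
Step 6 [EW]: N:wait,E:empty,S:wait,W:car7-GO | queues: N=0 E=0 S=0 W=0
Car 8 crosses at step 5

5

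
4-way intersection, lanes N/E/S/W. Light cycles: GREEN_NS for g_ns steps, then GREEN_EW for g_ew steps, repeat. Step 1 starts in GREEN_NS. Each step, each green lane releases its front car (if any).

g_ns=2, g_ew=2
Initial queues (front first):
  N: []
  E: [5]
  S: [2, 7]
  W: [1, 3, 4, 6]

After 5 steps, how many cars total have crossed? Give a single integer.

Answer: 5

Derivation:
Step 1 [NS]: N:empty,E:wait,S:car2-GO,W:wait | queues: N=0 E=1 S=1 W=4
Step 2 [NS]: N:empty,E:wait,S:car7-GO,W:wait | queues: N=0 E=1 S=0 W=4
Step 3 [EW]: N:wait,E:car5-GO,S:wait,W:car1-GO | queues: N=0 E=0 S=0 W=3
Step 4 [EW]: N:wait,E:empty,S:wait,W:car3-GO | queues: N=0 E=0 S=0 W=2
Step 5 [NS]: N:empty,E:wait,S:empty,W:wait | queues: N=0 E=0 S=0 W=2
Cars crossed by step 5: 5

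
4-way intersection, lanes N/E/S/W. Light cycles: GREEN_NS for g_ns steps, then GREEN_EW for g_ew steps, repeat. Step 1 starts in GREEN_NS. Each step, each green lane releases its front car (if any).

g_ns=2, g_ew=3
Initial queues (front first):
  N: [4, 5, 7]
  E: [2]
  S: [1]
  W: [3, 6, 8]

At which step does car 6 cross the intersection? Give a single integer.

Step 1 [NS]: N:car4-GO,E:wait,S:car1-GO,W:wait | queues: N=2 E=1 S=0 W=3
Step 2 [NS]: N:car5-GO,E:wait,S:empty,W:wait | queues: N=1 E=1 S=0 W=3
Step 3 [EW]: N:wait,E:car2-GO,S:wait,W:car3-GO | queues: N=1 E=0 S=0 W=2
Step 4 [EW]: N:wait,E:empty,S:wait,W:car6-GO | queues: N=1 E=0 S=0 W=1
Step 5 [EW]: N:wait,E:empty,S:wait,W:car8-GO | queues: N=1 E=0 S=0 W=0
Step 6 [NS]: N:car7-GO,E:wait,S:empty,W:wait | queues: N=0 E=0 S=0 W=0
Car 6 crosses at step 4

4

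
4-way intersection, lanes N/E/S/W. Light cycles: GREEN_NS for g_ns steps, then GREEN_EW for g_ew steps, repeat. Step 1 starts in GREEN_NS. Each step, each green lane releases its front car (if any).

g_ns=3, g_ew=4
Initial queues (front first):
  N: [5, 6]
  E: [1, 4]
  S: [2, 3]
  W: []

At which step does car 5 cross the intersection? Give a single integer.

Step 1 [NS]: N:car5-GO,E:wait,S:car2-GO,W:wait | queues: N=1 E=2 S=1 W=0
Step 2 [NS]: N:car6-GO,E:wait,S:car3-GO,W:wait | queues: N=0 E=2 S=0 W=0
Step 3 [NS]: N:empty,E:wait,S:empty,W:wait | queues: N=0 E=2 S=0 W=0
Step 4 [EW]: N:wait,E:car1-GO,S:wait,W:empty | queues: N=0 E=1 S=0 W=0
Step 5 [EW]: N:wait,E:car4-GO,S:wait,W:empty | queues: N=0 E=0 S=0 W=0
Car 5 crosses at step 1

1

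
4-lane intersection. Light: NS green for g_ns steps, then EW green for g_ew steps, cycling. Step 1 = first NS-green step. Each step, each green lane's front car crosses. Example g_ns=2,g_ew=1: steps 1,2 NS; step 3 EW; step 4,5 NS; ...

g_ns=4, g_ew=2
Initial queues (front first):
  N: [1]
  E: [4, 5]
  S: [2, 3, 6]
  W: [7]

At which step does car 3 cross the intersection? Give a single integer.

Step 1 [NS]: N:car1-GO,E:wait,S:car2-GO,W:wait | queues: N=0 E=2 S=2 W=1
Step 2 [NS]: N:empty,E:wait,S:car3-GO,W:wait | queues: N=0 E=2 S=1 W=1
Step 3 [NS]: N:empty,E:wait,S:car6-GO,W:wait | queues: N=0 E=2 S=0 W=1
Step 4 [NS]: N:empty,E:wait,S:empty,W:wait | queues: N=0 E=2 S=0 W=1
Step 5 [EW]: N:wait,E:car4-GO,S:wait,W:car7-GO | queues: N=0 E=1 S=0 W=0
Step 6 [EW]: N:wait,E:car5-GO,S:wait,W:empty | queues: N=0 E=0 S=0 W=0
Car 3 crosses at step 2

2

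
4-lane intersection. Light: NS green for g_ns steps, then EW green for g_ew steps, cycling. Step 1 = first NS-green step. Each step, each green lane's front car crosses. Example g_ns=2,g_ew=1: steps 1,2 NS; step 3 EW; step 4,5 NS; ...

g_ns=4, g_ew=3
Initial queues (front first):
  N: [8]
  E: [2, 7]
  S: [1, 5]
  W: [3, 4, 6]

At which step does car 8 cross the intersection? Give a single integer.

Step 1 [NS]: N:car8-GO,E:wait,S:car1-GO,W:wait | queues: N=0 E=2 S=1 W=3
Step 2 [NS]: N:empty,E:wait,S:car5-GO,W:wait | queues: N=0 E=2 S=0 W=3
Step 3 [NS]: N:empty,E:wait,S:empty,W:wait | queues: N=0 E=2 S=0 W=3
Step 4 [NS]: N:empty,E:wait,S:empty,W:wait | queues: N=0 E=2 S=0 W=3
Step 5 [EW]: N:wait,E:car2-GO,S:wait,W:car3-GO | queues: N=0 E=1 S=0 W=2
Step 6 [EW]: N:wait,E:car7-GO,S:wait,W:car4-GO | queues: N=0 E=0 S=0 W=1
Step 7 [EW]: N:wait,E:empty,S:wait,W:car6-GO | queues: N=0 E=0 S=0 W=0
Car 8 crosses at step 1

1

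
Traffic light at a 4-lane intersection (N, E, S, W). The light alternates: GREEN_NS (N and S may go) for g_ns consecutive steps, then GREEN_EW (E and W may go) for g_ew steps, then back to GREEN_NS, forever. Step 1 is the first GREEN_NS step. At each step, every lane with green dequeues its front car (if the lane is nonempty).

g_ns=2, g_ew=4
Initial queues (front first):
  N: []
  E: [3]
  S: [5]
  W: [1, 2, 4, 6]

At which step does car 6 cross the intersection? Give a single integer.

Step 1 [NS]: N:empty,E:wait,S:car5-GO,W:wait | queues: N=0 E=1 S=0 W=4
Step 2 [NS]: N:empty,E:wait,S:empty,W:wait | queues: N=0 E=1 S=0 W=4
Step 3 [EW]: N:wait,E:car3-GO,S:wait,W:car1-GO | queues: N=0 E=0 S=0 W=3
Step 4 [EW]: N:wait,E:empty,S:wait,W:car2-GO | queues: N=0 E=0 S=0 W=2
Step 5 [EW]: N:wait,E:empty,S:wait,W:car4-GO | queues: N=0 E=0 S=0 W=1
Step 6 [EW]: N:wait,E:empty,S:wait,W:car6-GO | queues: N=0 E=0 S=0 W=0
Car 6 crosses at step 6

6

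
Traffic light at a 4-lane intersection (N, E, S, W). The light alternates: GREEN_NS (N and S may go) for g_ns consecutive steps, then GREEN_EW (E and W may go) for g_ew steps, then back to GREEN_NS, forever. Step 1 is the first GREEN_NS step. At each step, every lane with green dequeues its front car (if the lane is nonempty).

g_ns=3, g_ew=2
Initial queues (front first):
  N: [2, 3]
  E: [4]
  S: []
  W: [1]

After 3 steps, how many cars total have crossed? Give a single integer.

Answer: 2

Derivation:
Step 1 [NS]: N:car2-GO,E:wait,S:empty,W:wait | queues: N=1 E=1 S=0 W=1
Step 2 [NS]: N:car3-GO,E:wait,S:empty,W:wait | queues: N=0 E=1 S=0 W=1
Step 3 [NS]: N:empty,E:wait,S:empty,W:wait | queues: N=0 E=1 S=0 W=1
Cars crossed by step 3: 2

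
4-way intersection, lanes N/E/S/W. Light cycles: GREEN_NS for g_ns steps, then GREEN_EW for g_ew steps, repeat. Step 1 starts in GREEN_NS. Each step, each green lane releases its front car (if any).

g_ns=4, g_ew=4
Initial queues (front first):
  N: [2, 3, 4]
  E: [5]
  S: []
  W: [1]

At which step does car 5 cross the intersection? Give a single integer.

Step 1 [NS]: N:car2-GO,E:wait,S:empty,W:wait | queues: N=2 E=1 S=0 W=1
Step 2 [NS]: N:car3-GO,E:wait,S:empty,W:wait | queues: N=1 E=1 S=0 W=1
Step 3 [NS]: N:car4-GO,E:wait,S:empty,W:wait | queues: N=0 E=1 S=0 W=1
Step 4 [NS]: N:empty,E:wait,S:empty,W:wait | queues: N=0 E=1 S=0 W=1
Step 5 [EW]: N:wait,E:car5-GO,S:wait,W:car1-GO | queues: N=0 E=0 S=0 W=0
Car 5 crosses at step 5

5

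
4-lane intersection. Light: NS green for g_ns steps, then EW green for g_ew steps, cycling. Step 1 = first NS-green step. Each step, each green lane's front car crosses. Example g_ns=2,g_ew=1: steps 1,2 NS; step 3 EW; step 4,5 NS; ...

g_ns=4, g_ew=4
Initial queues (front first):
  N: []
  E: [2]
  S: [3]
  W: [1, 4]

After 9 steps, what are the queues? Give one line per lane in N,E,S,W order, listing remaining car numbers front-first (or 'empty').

Step 1 [NS]: N:empty,E:wait,S:car3-GO,W:wait | queues: N=0 E=1 S=0 W=2
Step 2 [NS]: N:empty,E:wait,S:empty,W:wait | queues: N=0 E=1 S=0 W=2
Step 3 [NS]: N:empty,E:wait,S:empty,W:wait | queues: N=0 E=1 S=0 W=2
Step 4 [NS]: N:empty,E:wait,S:empty,W:wait | queues: N=0 E=1 S=0 W=2
Step 5 [EW]: N:wait,E:car2-GO,S:wait,W:car1-GO | queues: N=0 E=0 S=0 W=1
Step 6 [EW]: N:wait,E:empty,S:wait,W:car4-GO | queues: N=0 E=0 S=0 W=0

N: empty
E: empty
S: empty
W: empty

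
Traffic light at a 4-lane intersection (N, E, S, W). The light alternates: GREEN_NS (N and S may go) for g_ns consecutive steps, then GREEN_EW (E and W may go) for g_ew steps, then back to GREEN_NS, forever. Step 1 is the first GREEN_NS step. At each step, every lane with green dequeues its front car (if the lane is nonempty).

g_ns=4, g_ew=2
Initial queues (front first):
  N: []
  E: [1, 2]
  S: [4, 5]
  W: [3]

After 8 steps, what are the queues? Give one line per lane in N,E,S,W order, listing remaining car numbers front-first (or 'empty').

Step 1 [NS]: N:empty,E:wait,S:car4-GO,W:wait | queues: N=0 E=2 S=1 W=1
Step 2 [NS]: N:empty,E:wait,S:car5-GO,W:wait | queues: N=0 E=2 S=0 W=1
Step 3 [NS]: N:empty,E:wait,S:empty,W:wait | queues: N=0 E=2 S=0 W=1
Step 4 [NS]: N:empty,E:wait,S:empty,W:wait | queues: N=0 E=2 S=0 W=1
Step 5 [EW]: N:wait,E:car1-GO,S:wait,W:car3-GO | queues: N=0 E=1 S=0 W=0
Step 6 [EW]: N:wait,E:car2-GO,S:wait,W:empty | queues: N=0 E=0 S=0 W=0

N: empty
E: empty
S: empty
W: empty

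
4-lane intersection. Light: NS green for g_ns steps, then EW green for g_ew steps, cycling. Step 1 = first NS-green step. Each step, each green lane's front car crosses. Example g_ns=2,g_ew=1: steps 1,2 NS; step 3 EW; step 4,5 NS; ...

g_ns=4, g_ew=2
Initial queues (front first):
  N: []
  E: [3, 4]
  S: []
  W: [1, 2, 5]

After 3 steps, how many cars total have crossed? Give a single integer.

Answer: 0

Derivation:
Step 1 [NS]: N:empty,E:wait,S:empty,W:wait | queues: N=0 E=2 S=0 W=3
Step 2 [NS]: N:empty,E:wait,S:empty,W:wait | queues: N=0 E=2 S=0 W=3
Step 3 [NS]: N:empty,E:wait,S:empty,W:wait | queues: N=0 E=2 S=0 W=3
Cars crossed by step 3: 0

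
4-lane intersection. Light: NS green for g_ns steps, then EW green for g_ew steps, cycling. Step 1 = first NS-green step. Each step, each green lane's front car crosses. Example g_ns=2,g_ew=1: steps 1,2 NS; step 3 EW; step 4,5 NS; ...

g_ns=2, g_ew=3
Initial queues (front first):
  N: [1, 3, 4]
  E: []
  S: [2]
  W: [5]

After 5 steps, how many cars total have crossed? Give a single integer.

Step 1 [NS]: N:car1-GO,E:wait,S:car2-GO,W:wait | queues: N=2 E=0 S=0 W=1
Step 2 [NS]: N:car3-GO,E:wait,S:empty,W:wait | queues: N=1 E=0 S=0 W=1
Step 3 [EW]: N:wait,E:empty,S:wait,W:car5-GO | queues: N=1 E=0 S=0 W=0
Step 4 [EW]: N:wait,E:empty,S:wait,W:empty | queues: N=1 E=0 S=0 W=0
Step 5 [EW]: N:wait,E:empty,S:wait,W:empty | queues: N=1 E=0 S=0 W=0
Cars crossed by step 5: 4

Answer: 4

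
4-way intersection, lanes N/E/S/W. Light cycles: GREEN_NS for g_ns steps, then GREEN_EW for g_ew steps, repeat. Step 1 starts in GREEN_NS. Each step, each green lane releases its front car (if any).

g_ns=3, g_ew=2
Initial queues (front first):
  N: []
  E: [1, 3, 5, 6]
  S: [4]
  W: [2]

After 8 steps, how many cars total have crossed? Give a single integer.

Answer: 4

Derivation:
Step 1 [NS]: N:empty,E:wait,S:car4-GO,W:wait | queues: N=0 E=4 S=0 W=1
Step 2 [NS]: N:empty,E:wait,S:empty,W:wait | queues: N=0 E=4 S=0 W=1
Step 3 [NS]: N:empty,E:wait,S:empty,W:wait | queues: N=0 E=4 S=0 W=1
Step 4 [EW]: N:wait,E:car1-GO,S:wait,W:car2-GO | queues: N=0 E=3 S=0 W=0
Step 5 [EW]: N:wait,E:car3-GO,S:wait,W:empty | queues: N=0 E=2 S=0 W=0
Step 6 [NS]: N:empty,E:wait,S:empty,W:wait | queues: N=0 E=2 S=0 W=0
Step 7 [NS]: N:empty,E:wait,S:empty,W:wait | queues: N=0 E=2 S=0 W=0
Step 8 [NS]: N:empty,E:wait,S:empty,W:wait | queues: N=0 E=2 S=0 W=0
Cars crossed by step 8: 4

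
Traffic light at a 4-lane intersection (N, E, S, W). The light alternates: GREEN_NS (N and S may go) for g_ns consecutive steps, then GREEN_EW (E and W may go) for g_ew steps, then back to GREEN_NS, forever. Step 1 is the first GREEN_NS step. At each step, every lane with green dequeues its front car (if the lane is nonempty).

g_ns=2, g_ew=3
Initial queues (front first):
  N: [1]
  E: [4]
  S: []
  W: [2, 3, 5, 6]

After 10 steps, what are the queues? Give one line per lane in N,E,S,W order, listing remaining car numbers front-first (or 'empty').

Step 1 [NS]: N:car1-GO,E:wait,S:empty,W:wait | queues: N=0 E=1 S=0 W=4
Step 2 [NS]: N:empty,E:wait,S:empty,W:wait | queues: N=0 E=1 S=0 W=4
Step 3 [EW]: N:wait,E:car4-GO,S:wait,W:car2-GO | queues: N=0 E=0 S=0 W=3
Step 4 [EW]: N:wait,E:empty,S:wait,W:car3-GO | queues: N=0 E=0 S=0 W=2
Step 5 [EW]: N:wait,E:empty,S:wait,W:car5-GO | queues: N=0 E=0 S=0 W=1
Step 6 [NS]: N:empty,E:wait,S:empty,W:wait | queues: N=0 E=0 S=0 W=1
Step 7 [NS]: N:empty,E:wait,S:empty,W:wait | queues: N=0 E=0 S=0 W=1
Step 8 [EW]: N:wait,E:empty,S:wait,W:car6-GO | queues: N=0 E=0 S=0 W=0

N: empty
E: empty
S: empty
W: empty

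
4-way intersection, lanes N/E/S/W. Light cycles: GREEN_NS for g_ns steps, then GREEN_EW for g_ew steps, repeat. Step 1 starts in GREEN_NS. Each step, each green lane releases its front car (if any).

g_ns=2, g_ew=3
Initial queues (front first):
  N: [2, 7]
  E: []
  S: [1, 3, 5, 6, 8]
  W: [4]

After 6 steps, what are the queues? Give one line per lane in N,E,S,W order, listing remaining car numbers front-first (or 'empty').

Step 1 [NS]: N:car2-GO,E:wait,S:car1-GO,W:wait | queues: N=1 E=0 S=4 W=1
Step 2 [NS]: N:car7-GO,E:wait,S:car3-GO,W:wait | queues: N=0 E=0 S=3 W=1
Step 3 [EW]: N:wait,E:empty,S:wait,W:car4-GO | queues: N=0 E=0 S=3 W=0
Step 4 [EW]: N:wait,E:empty,S:wait,W:empty | queues: N=0 E=0 S=3 W=0
Step 5 [EW]: N:wait,E:empty,S:wait,W:empty | queues: N=0 E=0 S=3 W=0
Step 6 [NS]: N:empty,E:wait,S:car5-GO,W:wait | queues: N=0 E=0 S=2 W=0

N: empty
E: empty
S: 6 8
W: empty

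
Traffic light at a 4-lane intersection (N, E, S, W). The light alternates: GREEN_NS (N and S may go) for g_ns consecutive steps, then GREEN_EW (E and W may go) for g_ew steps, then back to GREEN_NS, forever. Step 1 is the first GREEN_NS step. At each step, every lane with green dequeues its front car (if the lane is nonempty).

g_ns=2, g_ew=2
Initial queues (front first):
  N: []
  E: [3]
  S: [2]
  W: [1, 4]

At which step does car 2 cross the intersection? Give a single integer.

Step 1 [NS]: N:empty,E:wait,S:car2-GO,W:wait | queues: N=0 E=1 S=0 W=2
Step 2 [NS]: N:empty,E:wait,S:empty,W:wait | queues: N=0 E=1 S=0 W=2
Step 3 [EW]: N:wait,E:car3-GO,S:wait,W:car1-GO | queues: N=0 E=0 S=0 W=1
Step 4 [EW]: N:wait,E:empty,S:wait,W:car4-GO | queues: N=0 E=0 S=0 W=0
Car 2 crosses at step 1

1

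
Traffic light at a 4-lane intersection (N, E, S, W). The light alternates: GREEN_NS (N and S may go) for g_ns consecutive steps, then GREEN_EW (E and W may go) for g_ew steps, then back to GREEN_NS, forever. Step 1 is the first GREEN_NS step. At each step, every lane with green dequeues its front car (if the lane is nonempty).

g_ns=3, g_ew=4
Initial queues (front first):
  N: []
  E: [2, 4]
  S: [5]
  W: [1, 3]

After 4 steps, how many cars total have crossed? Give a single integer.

Answer: 3

Derivation:
Step 1 [NS]: N:empty,E:wait,S:car5-GO,W:wait | queues: N=0 E=2 S=0 W=2
Step 2 [NS]: N:empty,E:wait,S:empty,W:wait | queues: N=0 E=2 S=0 W=2
Step 3 [NS]: N:empty,E:wait,S:empty,W:wait | queues: N=0 E=2 S=0 W=2
Step 4 [EW]: N:wait,E:car2-GO,S:wait,W:car1-GO | queues: N=0 E=1 S=0 W=1
Cars crossed by step 4: 3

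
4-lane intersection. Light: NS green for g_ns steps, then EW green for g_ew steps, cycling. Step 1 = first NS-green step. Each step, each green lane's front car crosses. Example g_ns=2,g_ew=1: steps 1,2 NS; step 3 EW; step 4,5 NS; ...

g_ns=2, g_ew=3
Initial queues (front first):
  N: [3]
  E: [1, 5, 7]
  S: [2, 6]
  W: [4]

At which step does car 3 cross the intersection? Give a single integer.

Step 1 [NS]: N:car3-GO,E:wait,S:car2-GO,W:wait | queues: N=0 E=3 S=1 W=1
Step 2 [NS]: N:empty,E:wait,S:car6-GO,W:wait | queues: N=0 E=3 S=0 W=1
Step 3 [EW]: N:wait,E:car1-GO,S:wait,W:car4-GO | queues: N=0 E=2 S=0 W=0
Step 4 [EW]: N:wait,E:car5-GO,S:wait,W:empty | queues: N=0 E=1 S=0 W=0
Step 5 [EW]: N:wait,E:car7-GO,S:wait,W:empty | queues: N=0 E=0 S=0 W=0
Car 3 crosses at step 1

1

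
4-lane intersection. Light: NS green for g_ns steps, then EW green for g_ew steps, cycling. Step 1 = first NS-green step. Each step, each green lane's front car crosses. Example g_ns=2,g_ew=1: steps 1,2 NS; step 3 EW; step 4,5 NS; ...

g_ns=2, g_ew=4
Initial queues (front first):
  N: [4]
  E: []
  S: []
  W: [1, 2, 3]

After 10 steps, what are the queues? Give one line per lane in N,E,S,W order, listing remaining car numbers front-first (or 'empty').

Step 1 [NS]: N:car4-GO,E:wait,S:empty,W:wait | queues: N=0 E=0 S=0 W=3
Step 2 [NS]: N:empty,E:wait,S:empty,W:wait | queues: N=0 E=0 S=0 W=3
Step 3 [EW]: N:wait,E:empty,S:wait,W:car1-GO | queues: N=0 E=0 S=0 W=2
Step 4 [EW]: N:wait,E:empty,S:wait,W:car2-GO | queues: N=0 E=0 S=0 W=1
Step 5 [EW]: N:wait,E:empty,S:wait,W:car3-GO | queues: N=0 E=0 S=0 W=0

N: empty
E: empty
S: empty
W: empty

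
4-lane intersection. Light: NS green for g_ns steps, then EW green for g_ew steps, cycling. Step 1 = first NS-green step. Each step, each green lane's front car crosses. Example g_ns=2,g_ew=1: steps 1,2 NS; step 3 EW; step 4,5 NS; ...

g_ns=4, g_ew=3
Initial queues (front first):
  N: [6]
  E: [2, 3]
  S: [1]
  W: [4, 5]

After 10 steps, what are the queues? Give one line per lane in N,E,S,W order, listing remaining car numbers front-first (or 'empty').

Step 1 [NS]: N:car6-GO,E:wait,S:car1-GO,W:wait | queues: N=0 E=2 S=0 W=2
Step 2 [NS]: N:empty,E:wait,S:empty,W:wait | queues: N=0 E=2 S=0 W=2
Step 3 [NS]: N:empty,E:wait,S:empty,W:wait | queues: N=0 E=2 S=0 W=2
Step 4 [NS]: N:empty,E:wait,S:empty,W:wait | queues: N=0 E=2 S=0 W=2
Step 5 [EW]: N:wait,E:car2-GO,S:wait,W:car4-GO | queues: N=0 E=1 S=0 W=1
Step 6 [EW]: N:wait,E:car3-GO,S:wait,W:car5-GO | queues: N=0 E=0 S=0 W=0

N: empty
E: empty
S: empty
W: empty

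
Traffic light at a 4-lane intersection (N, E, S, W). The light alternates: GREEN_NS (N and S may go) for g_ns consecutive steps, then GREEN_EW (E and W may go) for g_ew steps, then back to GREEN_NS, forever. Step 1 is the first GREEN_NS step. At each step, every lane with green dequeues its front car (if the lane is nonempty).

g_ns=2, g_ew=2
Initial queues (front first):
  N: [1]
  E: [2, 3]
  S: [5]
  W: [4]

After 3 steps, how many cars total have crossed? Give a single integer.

Step 1 [NS]: N:car1-GO,E:wait,S:car5-GO,W:wait | queues: N=0 E=2 S=0 W=1
Step 2 [NS]: N:empty,E:wait,S:empty,W:wait | queues: N=0 E=2 S=0 W=1
Step 3 [EW]: N:wait,E:car2-GO,S:wait,W:car4-GO | queues: N=0 E=1 S=0 W=0
Cars crossed by step 3: 4

Answer: 4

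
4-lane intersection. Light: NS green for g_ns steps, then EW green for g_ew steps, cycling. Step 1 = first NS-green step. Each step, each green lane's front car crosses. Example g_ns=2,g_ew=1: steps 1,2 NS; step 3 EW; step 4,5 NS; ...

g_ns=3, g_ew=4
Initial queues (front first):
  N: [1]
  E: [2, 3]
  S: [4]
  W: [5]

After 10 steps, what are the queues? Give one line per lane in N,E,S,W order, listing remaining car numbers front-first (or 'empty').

Step 1 [NS]: N:car1-GO,E:wait,S:car4-GO,W:wait | queues: N=0 E=2 S=0 W=1
Step 2 [NS]: N:empty,E:wait,S:empty,W:wait | queues: N=0 E=2 S=0 W=1
Step 3 [NS]: N:empty,E:wait,S:empty,W:wait | queues: N=0 E=2 S=0 W=1
Step 4 [EW]: N:wait,E:car2-GO,S:wait,W:car5-GO | queues: N=0 E=1 S=0 W=0
Step 5 [EW]: N:wait,E:car3-GO,S:wait,W:empty | queues: N=0 E=0 S=0 W=0

N: empty
E: empty
S: empty
W: empty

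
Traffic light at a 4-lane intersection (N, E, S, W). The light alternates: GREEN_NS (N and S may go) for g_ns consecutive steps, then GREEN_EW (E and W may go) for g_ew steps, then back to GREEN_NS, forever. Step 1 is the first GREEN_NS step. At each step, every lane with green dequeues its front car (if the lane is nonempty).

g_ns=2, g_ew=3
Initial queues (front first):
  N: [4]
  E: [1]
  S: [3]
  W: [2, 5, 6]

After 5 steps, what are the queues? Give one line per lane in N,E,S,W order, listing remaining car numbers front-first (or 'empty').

Step 1 [NS]: N:car4-GO,E:wait,S:car3-GO,W:wait | queues: N=0 E=1 S=0 W=3
Step 2 [NS]: N:empty,E:wait,S:empty,W:wait | queues: N=0 E=1 S=0 W=3
Step 3 [EW]: N:wait,E:car1-GO,S:wait,W:car2-GO | queues: N=0 E=0 S=0 W=2
Step 4 [EW]: N:wait,E:empty,S:wait,W:car5-GO | queues: N=0 E=0 S=0 W=1
Step 5 [EW]: N:wait,E:empty,S:wait,W:car6-GO | queues: N=0 E=0 S=0 W=0

N: empty
E: empty
S: empty
W: empty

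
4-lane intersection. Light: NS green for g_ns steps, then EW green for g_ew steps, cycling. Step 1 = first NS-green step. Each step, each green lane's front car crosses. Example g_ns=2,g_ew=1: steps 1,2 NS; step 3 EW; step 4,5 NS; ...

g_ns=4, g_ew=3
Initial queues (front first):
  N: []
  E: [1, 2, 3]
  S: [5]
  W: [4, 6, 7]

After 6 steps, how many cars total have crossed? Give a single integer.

Step 1 [NS]: N:empty,E:wait,S:car5-GO,W:wait | queues: N=0 E=3 S=0 W=3
Step 2 [NS]: N:empty,E:wait,S:empty,W:wait | queues: N=0 E=3 S=0 W=3
Step 3 [NS]: N:empty,E:wait,S:empty,W:wait | queues: N=0 E=3 S=0 W=3
Step 4 [NS]: N:empty,E:wait,S:empty,W:wait | queues: N=0 E=3 S=0 W=3
Step 5 [EW]: N:wait,E:car1-GO,S:wait,W:car4-GO | queues: N=0 E=2 S=0 W=2
Step 6 [EW]: N:wait,E:car2-GO,S:wait,W:car6-GO | queues: N=0 E=1 S=0 W=1
Cars crossed by step 6: 5

Answer: 5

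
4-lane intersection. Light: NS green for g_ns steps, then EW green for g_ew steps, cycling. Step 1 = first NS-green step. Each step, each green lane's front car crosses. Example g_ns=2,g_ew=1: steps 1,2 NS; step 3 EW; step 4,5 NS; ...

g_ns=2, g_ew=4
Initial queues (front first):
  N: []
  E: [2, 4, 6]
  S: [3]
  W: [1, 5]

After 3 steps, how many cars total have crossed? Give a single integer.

Step 1 [NS]: N:empty,E:wait,S:car3-GO,W:wait | queues: N=0 E=3 S=0 W=2
Step 2 [NS]: N:empty,E:wait,S:empty,W:wait | queues: N=0 E=3 S=0 W=2
Step 3 [EW]: N:wait,E:car2-GO,S:wait,W:car1-GO | queues: N=0 E=2 S=0 W=1
Cars crossed by step 3: 3

Answer: 3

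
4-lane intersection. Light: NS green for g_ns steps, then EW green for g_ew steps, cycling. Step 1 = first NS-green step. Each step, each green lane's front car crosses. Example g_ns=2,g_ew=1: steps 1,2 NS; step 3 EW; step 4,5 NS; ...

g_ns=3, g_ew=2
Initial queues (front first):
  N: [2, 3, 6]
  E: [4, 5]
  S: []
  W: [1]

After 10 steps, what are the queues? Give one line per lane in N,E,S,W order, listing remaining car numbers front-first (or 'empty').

Step 1 [NS]: N:car2-GO,E:wait,S:empty,W:wait | queues: N=2 E=2 S=0 W=1
Step 2 [NS]: N:car3-GO,E:wait,S:empty,W:wait | queues: N=1 E=2 S=0 W=1
Step 3 [NS]: N:car6-GO,E:wait,S:empty,W:wait | queues: N=0 E=2 S=0 W=1
Step 4 [EW]: N:wait,E:car4-GO,S:wait,W:car1-GO | queues: N=0 E=1 S=0 W=0
Step 5 [EW]: N:wait,E:car5-GO,S:wait,W:empty | queues: N=0 E=0 S=0 W=0

N: empty
E: empty
S: empty
W: empty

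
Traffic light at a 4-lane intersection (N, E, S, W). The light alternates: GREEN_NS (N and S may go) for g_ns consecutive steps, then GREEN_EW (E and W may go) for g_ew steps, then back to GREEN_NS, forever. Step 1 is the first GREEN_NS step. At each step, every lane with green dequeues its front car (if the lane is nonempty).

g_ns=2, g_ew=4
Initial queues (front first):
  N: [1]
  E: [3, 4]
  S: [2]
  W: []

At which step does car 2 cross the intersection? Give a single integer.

Step 1 [NS]: N:car1-GO,E:wait,S:car2-GO,W:wait | queues: N=0 E=2 S=0 W=0
Step 2 [NS]: N:empty,E:wait,S:empty,W:wait | queues: N=0 E=2 S=0 W=0
Step 3 [EW]: N:wait,E:car3-GO,S:wait,W:empty | queues: N=0 E=1 S=0 W=0
Step 4 [EW]: N:wait,E:car4-GO,S:wait,W:empty | queues: N=0 E=0 S=0 W=0
Car 2 crosses at step 1

1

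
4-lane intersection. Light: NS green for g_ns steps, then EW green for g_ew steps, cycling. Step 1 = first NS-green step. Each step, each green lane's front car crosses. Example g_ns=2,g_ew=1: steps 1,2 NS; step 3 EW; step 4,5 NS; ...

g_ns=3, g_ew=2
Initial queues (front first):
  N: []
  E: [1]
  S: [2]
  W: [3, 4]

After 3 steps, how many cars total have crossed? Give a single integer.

Answer: 1

Derivation:
Step 1 [NS]: N:empty,E:wait,S:car2-GO,W:wait | queues: N=0 E=1 S=0 W=2
Step 2 [NS]: N:empty,E:wait,S:empty,W:wait | queues: N=0 E=1 S=0 W=2
Step 3 [NS]: N:empty,E:wait,S:empty,W:wait | queues: N=0 E=1 S=0 W=2
Cars crossed by step 3: 1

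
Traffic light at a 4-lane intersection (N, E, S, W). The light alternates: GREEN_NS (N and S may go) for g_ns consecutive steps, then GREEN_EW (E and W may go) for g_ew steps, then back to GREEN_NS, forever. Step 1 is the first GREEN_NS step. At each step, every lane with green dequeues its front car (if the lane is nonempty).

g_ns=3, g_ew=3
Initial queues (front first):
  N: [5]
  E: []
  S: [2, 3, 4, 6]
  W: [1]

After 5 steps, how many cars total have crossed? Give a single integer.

Step 1 [NS]: N:car5-GO,E:wait,S:car2-GO,W:wait | queues: N=0 E=0 S=3 W=1
Step 2 [NS]: N:empty,E:wait,S:car3-GO,W:wait | queues: N=0 E=0 S=2 W=1
Step 3 [NS]: N:empty,E:wait,S:car4-GO,W:wait | queues: N=0 E=0 S=1 W=1
Step 4 [EW]: N:wait,E:empty,S:wait,W:car1-GO | queues: N=0 E=0 S=1 W=0
Step 5 [EW]: N:wait,E:empty,S:wait,W:empty | queues: N=0 E=0 S=1 W=0
Cars crossed by step 5: 5

Answer: 5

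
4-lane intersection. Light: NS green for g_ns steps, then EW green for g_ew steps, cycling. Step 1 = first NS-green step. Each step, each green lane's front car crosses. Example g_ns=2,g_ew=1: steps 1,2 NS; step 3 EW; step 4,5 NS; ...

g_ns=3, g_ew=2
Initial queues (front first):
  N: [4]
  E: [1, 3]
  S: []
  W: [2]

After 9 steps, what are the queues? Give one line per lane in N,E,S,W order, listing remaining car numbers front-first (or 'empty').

Step 1 [NS]: N:car4-GO,E:wait,S:empty,W:wait | queues: N=0 E=2 S=0 W=1
Step 2 [NS]: N:empty,E:wait,S:empty,W:wait | queues: N=0 E=2 S=0 W=1
Step 3 [NS]: N:empty,E:wait,S:empty,W:wait | queues: N=0 E=2 S=0 W=1
Step 4 [EW]: N:wait,E:car1-GO,S:wait,W:car2-GO | queues: N=0 E=1 S=0 W=0
Step 5 [EW]: N:wait,E:car3-GO,S:wait,W:empty | queues: N=0 E=0 S=0 W=0

N: empty
E: empty
S: empty
W: empty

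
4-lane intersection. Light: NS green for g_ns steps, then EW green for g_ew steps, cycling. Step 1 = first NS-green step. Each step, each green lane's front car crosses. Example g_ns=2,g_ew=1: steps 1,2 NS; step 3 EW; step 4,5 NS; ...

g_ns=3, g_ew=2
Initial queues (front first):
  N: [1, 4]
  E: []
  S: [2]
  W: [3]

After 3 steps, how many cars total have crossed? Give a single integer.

Answer: 3

Derivation:
Step 1 [NS]: N:car1-GO,E:wait,S:car2-GO,W:wait | queues: N=1 E=0 S=0 W=1
Step 2 [NS]: N:car4-GO,E:wait,S:empty,W:wait | queues: N=0 E=0 S=0 W=1
Step 3 [NS]: N:empty,E:wait,S:empty,W:wait | queues: N=0 E=0 S=0 W=1
Cars crossed by step 3: 3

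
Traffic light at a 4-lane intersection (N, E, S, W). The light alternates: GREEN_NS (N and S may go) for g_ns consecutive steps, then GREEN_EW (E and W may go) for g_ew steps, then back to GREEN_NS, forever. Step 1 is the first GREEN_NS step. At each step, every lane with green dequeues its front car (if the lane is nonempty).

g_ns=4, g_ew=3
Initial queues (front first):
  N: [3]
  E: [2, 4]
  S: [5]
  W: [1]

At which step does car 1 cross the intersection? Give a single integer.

Step 1 [NS]: N:car3-GO,E:wait,S:car5-GO,W:wait | queues: N=0 E=2 S=0 W=1
Step 2 [NS]: N:empty,E:wait,S:empty,W:wait | queues: N=0 E=2 S=0 W=1
Step 3 [NS]: N:empty,E:wait,S:empty,W:wait | queues: N=0 E=2 S=0 W=1
Step 4 [NS]: N:empty,E:wait,S:empty,W:wait | queues: N=0 E=2 S=0 W=1
Step 5 [EW]: N:wait,E:car2-GO,S:wait,W:car1-GO | queues: N=0 E=1 S=0 W=0
Step 6 [EW]: N:wait,E:car4-GO,S:wait,W:empty | queues: N=0 E=0 S=0 W=0
Car 1 crosses at step 5

5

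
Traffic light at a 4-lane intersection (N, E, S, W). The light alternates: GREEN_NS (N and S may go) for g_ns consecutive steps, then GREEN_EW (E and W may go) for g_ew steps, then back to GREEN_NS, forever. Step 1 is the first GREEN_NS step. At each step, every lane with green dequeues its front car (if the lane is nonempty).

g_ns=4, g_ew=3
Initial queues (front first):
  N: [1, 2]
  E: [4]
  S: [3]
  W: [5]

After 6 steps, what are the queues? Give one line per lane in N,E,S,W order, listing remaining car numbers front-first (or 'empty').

Step 1 [NS]: N:car1-GO,E:wait,S:car3-GO,W:wait | queues: N=1 E=1 S=0 W=1
Step 2 [NS]: N:car2-GO,E:wait,S:empty,W:wait | queues: N=0 E=1 S=0 W=1
Step 3 [NS]: N:empty,E:wait,S:empty,W:wait | queues: N=0 E=1 S=0 W=1
Step 4 [NS]: N:empty,E:wait,S:empty,W:wait | queues: N=0 E=1 S=0 W=1
Step 5 [EW]: N:wait,E:car4-GO,S:wait,W:car5-GO | queues: N=0 E=0 S=0 W=0

N: empty
E: empty
S: empty
W: empty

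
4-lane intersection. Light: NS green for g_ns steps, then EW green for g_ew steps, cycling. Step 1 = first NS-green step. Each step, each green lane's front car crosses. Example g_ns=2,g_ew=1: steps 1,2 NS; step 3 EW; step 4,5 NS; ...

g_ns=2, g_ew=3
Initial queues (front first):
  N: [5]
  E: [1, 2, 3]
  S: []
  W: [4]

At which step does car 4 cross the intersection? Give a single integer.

Step 1 [NS]: N:car5-GO,E:wait,S:empty,W:wait | queues: N=0 E=3 S=0 W=1
Step 2 [NS]: N:empty,E:wait,S:empty,W:wait | queues: N=0 E=3 S=0 W=1
Step 3 [EW]: N:wait,E:car1-GO,S:wait,W:car4-GO | queues: N=0 E=2 S=0 W=0
Step 4 [EW]: N:wait,E:car2-GO,S:wait,W:empty | queues: N=0 E=1 S=0 W=0
Step 5 [EW]: N:wait,E:car3-GO,S:wait,W:empty | queues: N=0 E=0 S=0 W=0
Car 4 crosses at step 3

3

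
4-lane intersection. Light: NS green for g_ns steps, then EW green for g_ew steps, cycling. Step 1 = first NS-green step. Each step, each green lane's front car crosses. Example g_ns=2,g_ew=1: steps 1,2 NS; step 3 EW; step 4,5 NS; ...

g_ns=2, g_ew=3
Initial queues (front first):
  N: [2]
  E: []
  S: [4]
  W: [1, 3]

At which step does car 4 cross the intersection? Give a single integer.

Step 1 [NS]: N:car2-GO,E:wait,S:car4-GO,W:wait | queues: N=0 E=0 S=0 W=2
Step 2 [NS]: N:empty,E:wait,S:empty,W:wait | queues: N=0 E=0 S=0 W=2
Step 3 [EW]: N:wait,E:empty,S:wait,W:car1-GO | queues: N=0 E=0 S=0 W=1
Step 4 [EW]: N:wait,E:empty,S:wait,W:car3-GO | queues: N=0 E=0 S=0 W=0
Car 4 crosses at step 1

1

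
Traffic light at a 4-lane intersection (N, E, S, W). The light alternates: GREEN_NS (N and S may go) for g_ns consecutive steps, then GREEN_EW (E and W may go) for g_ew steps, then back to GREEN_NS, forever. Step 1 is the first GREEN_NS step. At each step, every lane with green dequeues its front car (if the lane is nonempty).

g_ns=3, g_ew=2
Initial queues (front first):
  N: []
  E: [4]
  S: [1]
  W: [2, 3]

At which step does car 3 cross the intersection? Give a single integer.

Step 1 [NS]: N:empty,E:wait,S:car1-GO,W:wait | queues: N=0 E=1 S=0 W=2
Step 2 [NS]: N:empty,E:wait,S:empty,W:wait | queues: N=0 E=1 S=0 W=2
Step 3 [NS]: N:empty,E:wait,S:empty,W:wait | queues: N=0 E=1 S=0 W=2
Step 4 [EW]: N:wait,E:car4-GO,S:wait,W:car2-GO | queues: N=0 E=0 S=0 W=1
Step 5 [EW]: N:wait,E:empty,S:wait,W:car3-GO | queues: N=0 E=0 S=0 W=0
Car 3 crosses at step 5

5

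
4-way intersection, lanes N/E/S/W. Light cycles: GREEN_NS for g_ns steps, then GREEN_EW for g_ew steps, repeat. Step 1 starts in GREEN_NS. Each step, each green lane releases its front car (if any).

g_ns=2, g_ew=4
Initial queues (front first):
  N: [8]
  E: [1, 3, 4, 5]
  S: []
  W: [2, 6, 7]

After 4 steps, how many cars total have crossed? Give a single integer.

Answer: 5

Derivation:
Step 1 [NS]: N:car8-GO,E:wait,S:empty,W:wait | queues: N=0 E=4 S=0 W=3
Step 2 [NS]: N:empty,E:wait,S:empty,W:wait | queues: N=0 E=4 S=0 W=3
Step 3 [EW]: N:wait,E:car1-GO,S:wait,W:car2-GO | queues: N=0 E=3 S=0 W=2
Step 4 [EW]: N:wait,E:car3-GO,S:wait,W:car6-GO | queues: N=0 E=2 S=0 W=1
Cars crossed by step 4: 5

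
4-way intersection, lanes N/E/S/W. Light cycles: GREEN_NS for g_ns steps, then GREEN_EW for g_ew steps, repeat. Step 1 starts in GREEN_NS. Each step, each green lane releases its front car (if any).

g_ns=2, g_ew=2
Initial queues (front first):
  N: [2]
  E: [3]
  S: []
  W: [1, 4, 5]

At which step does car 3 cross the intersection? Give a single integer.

Step 1 [NS]: N:car2-GO,E:wait,S:empty,W:wait | queues: N=0 E=1 S=0 W=3
Step 2 [NS]: N:empty,E:wait,S:empty,W:wait | queues: N=0 E=1 S=0 W=3
Step 3 [EW]: N:wait,E:car3-GO,S:wait,W:car1-GO | queues: N=0 E=0 S=0 W=2
Step 4 [EW]: N:wait,E:empty,S:wait,W:car4-GO | queues: N=0 E=0 S=0 W=1
Step 5 [NS]: N:empty,E:wait,S:empty,W:wait | queues: N=0 E=0 S=0 W=1
Step 6 [NS]: N:empty,E:wait,S:empty,W:wait | queues: N=0 E=0 S=0 W=1
Step 7 [EW]: N:wait,E:empty,S:wait,W:car5-GO | queues: N=0 E=0 S=0 W=0
Car 3 crosses at step 3

3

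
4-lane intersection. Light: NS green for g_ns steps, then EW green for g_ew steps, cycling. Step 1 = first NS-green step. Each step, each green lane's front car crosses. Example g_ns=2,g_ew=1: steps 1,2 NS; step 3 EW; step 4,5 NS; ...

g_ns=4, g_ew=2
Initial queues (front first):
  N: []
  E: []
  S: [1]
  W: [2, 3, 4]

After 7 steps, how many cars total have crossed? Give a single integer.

Step 1 [NS]: N:empty,E:wait,S:car1-GO,W:wait | queues: N=0 E=0 S=0 W=3
Step 2 [NS]: N:empty,E:wait,S:empty,W:wait | queues: N=0 E=0 S=0 W=3
Step 3 [NS]: N:empty,E:wait,S:empty,W:wait | queues: N=0 E=0 S=0 W=3
Step 4 [NS]: N:empty,E:wait,S:empty,W:wait | queues: N=0 E=0 S=0 W=3
Step 5 [EW]: N:wait,E:empty,S:wait,W:car2-GO | queues: N=0 E=0 S=0 W=2
Step 6 [EW]: N:wait,E:empty,S:wait,W:car3-GO | queues: N=0 E=0 S=0 W=1
Step 7 [NS]: N:empty,E:wait,S:empty,W:wait | queues: N=0 E=0 S=0 W=1
Cars crossed by step 7: 3

Answer: 3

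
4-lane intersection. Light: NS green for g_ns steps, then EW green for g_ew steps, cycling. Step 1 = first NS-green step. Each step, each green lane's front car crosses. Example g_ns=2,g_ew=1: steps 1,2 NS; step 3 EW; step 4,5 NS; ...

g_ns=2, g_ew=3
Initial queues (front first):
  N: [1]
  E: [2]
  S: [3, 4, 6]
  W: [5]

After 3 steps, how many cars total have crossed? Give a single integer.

Answer: 5

Derivation:
Step 1 [NS]: N:car1-GO,E:wait,S:car3-GO,W:wait | queues: N=0 E=1 S=2 W=1
Step 2 [NS]: N:empty,E:wait,S:car4-GO,W:wait | queues: N=0 E=1 S=1 W=1
Step 3 [EW]: N:wait,E:car2-GO,S:wait,W:car5-GO | queues: N=0 E=0 S=1 W=0
Cars crossed by step 3: 5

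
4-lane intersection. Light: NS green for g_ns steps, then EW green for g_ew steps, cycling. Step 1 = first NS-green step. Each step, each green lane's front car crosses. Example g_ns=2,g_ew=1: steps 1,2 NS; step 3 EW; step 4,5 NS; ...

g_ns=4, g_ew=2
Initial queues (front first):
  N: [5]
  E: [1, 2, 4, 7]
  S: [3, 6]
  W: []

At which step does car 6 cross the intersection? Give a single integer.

Step 1 [NS]: N:car5-GO,E:wait,S:car3-GO,W:wait | queues: N=0 E=4 S=1 W=0
Step 2 [NS]: N:empty,E:wait,S:car6-GO,W:wait | queues: N=0 E=4 S=0 W=0
Step 3 [NS]: N:empty,E:wait,S:empty,W:wait | queues: N=0 E=4 S=0 W=0
Step 4 [NS]: N:empty,E:wait,S:empty,W:wait | queues: N=0 E=4 S=0 W=0
Step 5 [EW]: N:wait,E:car1-GO,S:wait,W:empty | queues: N=0 E=3 S=0 W=0
Step 6 [EW]: N:wait,E:car2-GO,S:wait,W:empty | queues: N=0 E=2 S=0 W=0
Step 7 [NS]: N:empty,E:wait,S:empty,W:wait | queues: N=0 E=2 S=0 W=0
Step 8 [NS]: N:empty,E:wait,S:empty,W:wait | queues: N=0 E=2 S=0 W=0
Step 9 [NS]: N:empty,E:wait,S:empty,W:wait | queues: N=0 E=2 S=0 W=0
Step 10 [NS]: N:empty,E:wait,S:empty,W:wait | queues: N=0 E=2 S=0 W=0
Step 11 [EW]: N:wait,E:car4-GO,S:wait,W:empty | queues: N=0 E=1 S=0 W=0
Step 12 [EW]: N:wait,E:car7-GO,S:wait,W:empty | queues: N=0 E=0 S=0 W=0
Car 6 crosses at step 2

2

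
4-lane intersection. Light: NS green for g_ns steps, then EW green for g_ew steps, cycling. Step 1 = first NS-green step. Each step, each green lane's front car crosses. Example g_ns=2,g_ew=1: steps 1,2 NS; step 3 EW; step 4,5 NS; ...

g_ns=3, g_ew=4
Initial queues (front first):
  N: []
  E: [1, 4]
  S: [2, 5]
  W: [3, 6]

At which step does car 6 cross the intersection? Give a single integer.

Step 1 [NS]: N:empty,E:wait,S:car2-GO,W:wait | queues: N=0 E=2 S=1 W=2
Step 2 [NS]: N:empty,E:wait,S:car5-GO,W:wait | queues: N=0 E=2 S=0 W=2
Step 3 [NS]: N:empty,E:wait,S:empty,W:wait | queues: N=0 E=2 S=0 W=2
Step 4 [EW]: N:wait,E:car1-GO,S:wait,W:car3-GO | queues: N=0 E=1 S=0 W=1
Step 5 [EW]: N:wait,E:car4-GO,S:wait,W:car6-GO | queues: N=0 E=0 S=0 W=0
Car 6 crosses at step 5

5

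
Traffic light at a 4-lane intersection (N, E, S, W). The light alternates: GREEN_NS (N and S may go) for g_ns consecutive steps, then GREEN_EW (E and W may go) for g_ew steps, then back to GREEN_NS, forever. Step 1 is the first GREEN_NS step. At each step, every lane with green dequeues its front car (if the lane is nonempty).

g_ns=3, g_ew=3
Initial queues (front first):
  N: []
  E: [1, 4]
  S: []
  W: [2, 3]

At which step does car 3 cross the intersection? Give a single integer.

Step 1 [NS]: N:empty,E:wait,S:empty,W:wait | queues: N=0 E=2 S=0 W=2
Step 2 [NS]: N:empty,E:wait,S:empty,W:wait | queues: N=0 E=2 S=0 W=2
Step 3 [NS]: N:empty,E:wait,S:empty,W:wait | queues: N=0 E=2 S=0 W=2
Step 4 [EW]: N:wait,E:car1-GO,S:wait,W:car2-GO | queues: N=0 E=1 S=0 W=1
Step 5 [EW]: N:wait,E:car4-GO,S:wait,W:car3-GO | queues: N=0 E=0 S=0 W=0
Car 3 crosses at step 5

5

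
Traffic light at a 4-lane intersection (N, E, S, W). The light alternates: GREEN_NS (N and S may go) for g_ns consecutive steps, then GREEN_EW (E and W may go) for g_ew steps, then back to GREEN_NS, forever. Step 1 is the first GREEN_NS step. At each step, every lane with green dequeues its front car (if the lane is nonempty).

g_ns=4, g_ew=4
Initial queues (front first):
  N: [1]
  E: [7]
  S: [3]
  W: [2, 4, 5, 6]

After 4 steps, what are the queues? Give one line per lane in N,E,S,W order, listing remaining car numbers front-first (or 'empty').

Step 1 [NS]: N:car1-GO,E:wait,S:car3-GO,W:wait | queues: N=0 E=1 S=0 W=4
Step 2 [NS]: N:empty,E:wait,S:empty,W:wait | queues: N=0 E=1 S=0 W=4
Step 3 [NS]: N:empty,E:wait,S:empty,W:wait | queues: N=0 E=1 S=0 W=4
Step 4 [NS]: N:empty,E:wait,S:empty,W:wait | queues: N=0 E=1 S=0 W=4

N: empty
E: 7
S: empty
W: 2 4 5 6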